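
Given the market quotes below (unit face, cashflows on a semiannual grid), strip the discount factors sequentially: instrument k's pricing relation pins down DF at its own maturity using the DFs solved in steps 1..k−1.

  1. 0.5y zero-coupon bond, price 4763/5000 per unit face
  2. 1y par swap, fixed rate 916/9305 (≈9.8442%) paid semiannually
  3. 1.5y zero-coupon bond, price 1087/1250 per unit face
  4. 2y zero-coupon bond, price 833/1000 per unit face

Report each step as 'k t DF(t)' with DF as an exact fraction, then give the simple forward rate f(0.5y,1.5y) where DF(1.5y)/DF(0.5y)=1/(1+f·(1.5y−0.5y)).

step 1 [0.5y] zero: DF = P = 4763/5000 ≈ 0.952600
step 2 [1y] swap r/2=458/9305: DF=(1 − 458/9305·(0.952600))/(1+458/9305) = 2271/2500 ≈ 0.908400
step 3 [1.5y] zero: DF = P = 1087/1250 ≈ 0.869600
step 4 [2y] zero: DF = P = 833/1000 ≈ 0.833000

1 1/2 4763/5000
2 1 2271/2500
3 3/2 1087/1250
4 2 833/1000
f(0.5y,1.5y) = ((4763/5000)/(1087/1250) − 1)/(1) = 415/4348 ≈ 9.5446%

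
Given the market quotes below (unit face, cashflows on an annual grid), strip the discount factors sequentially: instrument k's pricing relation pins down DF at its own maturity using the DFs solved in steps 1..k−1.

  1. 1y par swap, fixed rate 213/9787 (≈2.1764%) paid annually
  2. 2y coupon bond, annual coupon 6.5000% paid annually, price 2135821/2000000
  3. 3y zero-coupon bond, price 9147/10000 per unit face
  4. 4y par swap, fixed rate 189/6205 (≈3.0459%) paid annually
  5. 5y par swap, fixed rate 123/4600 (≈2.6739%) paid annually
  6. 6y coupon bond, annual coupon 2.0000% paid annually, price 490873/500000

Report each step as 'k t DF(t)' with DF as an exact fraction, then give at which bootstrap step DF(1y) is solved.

step 1 [1y] swap r/1=213/9787: DF=(1 − 213/9787·(0))/(1+213/9787) = 9787/10000 ≈ 0.978700
step 2 [2y] bond c/1=13/200: DF=(2135821/2000000 − 13/200·(0.978700))/(1+13/200) = 943/1000 ≈ 0.943000
step 3 [3y] zero: DF = P = 9147/10000 ≈ 0.914700
step 4 [4y] swap r/1=189/6205: DF=(1 − 189/6205·(0.978700+0.943000+0.914700))/(1+189/6205) = 4433/5000 ≈ 0.886600
step 5 [5y] swap r/1=123/4600: DF=(1 − 123/4600·(0.978700+0.943000+0.914700+0.886600))/(1+123/4600) = 877/1000 ≈ 0.877000
step 6 [6y] bond c/1=1/50: DF=(490873/500000 − 1/50·(0.978700+0.943000+0.914700+0.886600+0.877000))/(1+1/50) = 8723/10000 ≈ 0.872300

1 1 9787/10000
2 2 943/1000
3 3 9147/10000
4 4 4433/5000
5 5 877/1000
6 6 8723/10000
DF(1y) is solved at step 1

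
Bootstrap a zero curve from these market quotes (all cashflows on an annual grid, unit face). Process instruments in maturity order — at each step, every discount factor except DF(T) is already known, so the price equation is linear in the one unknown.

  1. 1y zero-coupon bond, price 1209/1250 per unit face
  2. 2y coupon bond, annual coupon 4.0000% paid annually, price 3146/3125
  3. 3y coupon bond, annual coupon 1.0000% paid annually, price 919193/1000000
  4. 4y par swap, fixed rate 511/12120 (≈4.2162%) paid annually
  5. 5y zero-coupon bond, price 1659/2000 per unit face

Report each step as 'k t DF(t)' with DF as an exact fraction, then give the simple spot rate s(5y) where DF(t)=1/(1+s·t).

step 1 [1y] zero: DF = P = 1209/1250 ≈ 0.967200
step 2 [2y] bond c/1=1/25: DF=(3146/3125 − 1/25·(0.967200))/(1+1/25) = 2327/2500 ≈ 0.930800
step 3 [3y] bond c/1=1/100: DF=(919193/1000000 − 1/100·(0.967200+0.930800))/(1+1/100) = 8913/10000 ≈ 0.891300
step 4 [4y] swap r/1=511/12120: DF=(1 − 511/12120·(0.967200+0.930800+0.891300))/(1+511/12120) = 8467/10000 ≈ 0.846700
step 5 [5y] zero: DF = P = 1659/2000 ≈ 0.829500

1 1 1209/1250
2 2 2327/2500
3 3 8913/10000
4 4 8467/10000
5 5 1659/2000
s(5y) = (1/(1659/2000) − 1)/(5) = 341/8295 ≈ 4.1109%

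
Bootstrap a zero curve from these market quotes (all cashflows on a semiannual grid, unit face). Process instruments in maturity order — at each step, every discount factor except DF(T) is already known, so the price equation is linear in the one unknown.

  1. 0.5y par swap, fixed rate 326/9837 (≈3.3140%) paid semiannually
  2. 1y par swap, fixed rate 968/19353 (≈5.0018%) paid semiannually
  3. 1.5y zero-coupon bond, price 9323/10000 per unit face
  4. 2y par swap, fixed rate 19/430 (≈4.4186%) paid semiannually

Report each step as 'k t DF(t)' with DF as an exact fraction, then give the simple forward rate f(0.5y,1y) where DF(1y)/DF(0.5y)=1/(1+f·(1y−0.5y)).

step 1 [0.5y] swap r/2=163/9837: DF=(1 − 163/9837·(0))/(1+163/9837) = 9837/10000 ≈ 0.983700
step 2 [1y] swap r/2=484/19353: DF=(1 − 484/19353·(0.983700))/(1+484/19353) = 2379/2500 ≈ 0.951600
step 3 [1.5y] zero: DF = P = 9323/10000 ≈ 0.932300
step 4 [2y] swap r/2=19/860: DF=(1 − 19/860·(0.983700+0.951600+0.932300))/(1+19/860) = 2291/2500 ≈ 0.916400

1 1/2 9837/10000
2 1 2379/2500
3 3/2 9323/10000
4 2 2291/2500
f(0.5y,1y) = ((9837/10000)/(2379/2500) − 1)/(1/2) = 107/1586 ≈ 6.7465%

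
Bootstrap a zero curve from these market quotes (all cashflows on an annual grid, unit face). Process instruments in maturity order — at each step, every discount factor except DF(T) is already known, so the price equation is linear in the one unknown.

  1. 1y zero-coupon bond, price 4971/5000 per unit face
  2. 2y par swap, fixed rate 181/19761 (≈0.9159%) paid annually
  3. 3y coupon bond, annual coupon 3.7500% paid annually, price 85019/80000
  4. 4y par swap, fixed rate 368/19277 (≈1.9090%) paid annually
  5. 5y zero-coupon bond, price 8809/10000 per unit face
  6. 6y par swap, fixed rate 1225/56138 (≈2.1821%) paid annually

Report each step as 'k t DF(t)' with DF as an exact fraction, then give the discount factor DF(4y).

1 1 4971/5000
2 2 9819/10000
3 3 9529/10000
4 4 579/625
5 5 8809/10000
6 6 351/400
DF(4y) = 579/625 ≈ 0.926400

step 1 [1y] zero: DF = P = 4971/5000 ≈ 0.994200
step 2 [2y] swap r/1=181/19761: DF=(1 − 181/19761·(0.994200))/(1+181/19761) = 9819/10000 ≈ 0.981900
step 3 [3y] bond c/1=3/80: DF=(85019/80000 − 3/80·(0.994200+0.981900))/(1+3/80) = 9529/10000 ≈ 0.952900
step 4 [4y] swap r/1=368/19277: DF=(1 − 368/19277·(0.994200+0.981900+0.952900))/(1+368/19277) = 579/625 ≈ 0.926400
step 5 [5y] zero: DF = P = 8809/10000 ≈ 0.880900
step 6 [6y] swap r/1=1225/56138: DF=(1 − 1225/56138·(0.994200+0.981900+0.952900+0.926400+0.880900))/(1+1225/56138) = 351/400 ≈ 0.877500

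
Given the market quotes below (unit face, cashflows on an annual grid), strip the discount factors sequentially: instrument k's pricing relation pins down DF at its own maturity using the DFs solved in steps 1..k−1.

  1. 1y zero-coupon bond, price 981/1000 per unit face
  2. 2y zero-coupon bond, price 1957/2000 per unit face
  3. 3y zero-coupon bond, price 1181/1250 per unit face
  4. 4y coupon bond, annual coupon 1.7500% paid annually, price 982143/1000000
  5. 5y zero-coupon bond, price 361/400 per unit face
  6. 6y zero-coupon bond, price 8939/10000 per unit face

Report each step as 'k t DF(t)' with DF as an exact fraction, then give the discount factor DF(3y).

step 1 [1y] zero: DF = P = 981/1000 ≈ 0.981000
step 2 [2y] zero: DF = P = 1957/2000 ≈ 0.978500
step 3 [3y] zero: DF = P = 1181/1250 ≈ 0.944800
step 4 [4y] bond c/1=7/400: DF=(982143/1000000 − 7/400·(0.981000+0.978500+0.944800))/(1+7/400) = 9153/10000 ≈ 0.915300
step 5 [5y] zero: DF = P = 361/400 ≈ 0.902500
step 6 [6y] zero: DF = P = 8939/10000 ≈ 0.893900

1 1 981/1000
2 2 1957/2000
3 3 1181/1250
4 4 9153/10000
5 5 361/400
6 6 8939/10000
DF(3y) = 1181/1250 ≈ 0.944800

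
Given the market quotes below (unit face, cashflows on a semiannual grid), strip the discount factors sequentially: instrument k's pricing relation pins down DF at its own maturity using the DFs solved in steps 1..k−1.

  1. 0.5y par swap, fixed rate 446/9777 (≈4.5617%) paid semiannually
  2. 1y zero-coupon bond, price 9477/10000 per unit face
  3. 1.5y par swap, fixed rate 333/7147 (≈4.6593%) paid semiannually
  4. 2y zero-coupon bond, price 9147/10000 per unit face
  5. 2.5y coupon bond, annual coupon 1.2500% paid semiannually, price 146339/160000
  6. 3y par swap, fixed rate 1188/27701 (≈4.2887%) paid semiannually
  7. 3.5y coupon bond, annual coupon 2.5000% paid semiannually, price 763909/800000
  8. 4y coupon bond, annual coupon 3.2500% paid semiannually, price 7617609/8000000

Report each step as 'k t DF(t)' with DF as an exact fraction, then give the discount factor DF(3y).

1 1/2 9777/10000
2 1 9477/10000
3 3/2 4667/5000
4 2 9147/10000
5 5/2 1771/2000
6 3 2203/2500
7 7/2 8747/10000
8 4 1043/1250
DF(3y) = 2203/2500 ≈ 0.881200

step 1 [0.5y] swap r/2=223/9777: DF=(1 − 223/9777·(0))/(1+223/9777) = 9777/10000 ≈ 0.977700
step 2 [1y] zero: DF = P = 9477/10000 ≈ 0.947700
step 3 [1.5y] swap r/2=333/14294: DF=(1 − 333/14294·(0.977700+0.947700))/(1+333/14294) = 4667/5000 ≈ 0.933400
step 4 [2y] zero: DF = P = 9147/10000 ≈ 0.914700
step 5 [2.5y] bond c/2=1/160: DF=(146339/160000 − 1/160·(0.977700+0.947700+0.933400+0.914700))/(1+1/160) = 1771/2000 ≈ 0.885500
step 6 [3y] swap r/2=594/27701: DF=(1 − 594/27701·(0.977700+0.947700+0.933400+0.914700+0.885500))/(1+594/27701) = 2203/2500 ≈ 0.881200
step 7 [3.5y] bond c/2=1/80: DF=(763909/800000 − 1/80·(0.977700+0.947700+0.933400+0.914700+0.885500+0.881200))/(1+1/80) = 8747/10000 ≈ 0.874700
step 8 [4y] bond c/2=13/800: DF=(7617609/8000000 − 13/800·(0.977700+0.947700+0.933400+0.914700+0.885500+0.881200+0.874700))/(1+13/800) = 1043/1250 ≈ 0.834400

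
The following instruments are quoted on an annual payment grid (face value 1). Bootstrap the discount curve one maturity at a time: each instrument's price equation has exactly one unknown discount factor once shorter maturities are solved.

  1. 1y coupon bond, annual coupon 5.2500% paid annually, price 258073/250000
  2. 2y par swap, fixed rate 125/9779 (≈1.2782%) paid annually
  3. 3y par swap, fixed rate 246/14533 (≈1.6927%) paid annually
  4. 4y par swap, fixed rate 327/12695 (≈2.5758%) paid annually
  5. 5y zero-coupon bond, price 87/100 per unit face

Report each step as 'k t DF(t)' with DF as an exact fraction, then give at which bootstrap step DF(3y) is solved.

1 1 613/625
2 2 39/40
3 3 2377/2500
4 4 9019/10000
5 5 87/100
DF(3y) is solved at step 3

step 1 [1y] bond c/1=21/400: DF=(258073/250000 − 21/400·(0))/(1+21/400) = 613/625 ≈ 0.980800
step 2 [2y] swap r/1=125/9779: DF=(1 − 125/9779·(0.980800))/(1+125/9779) = 39/40 ≈ 0.975000
step 3 [3y] swap r/1=246/14533: DF=(1 − 246/14533·(0.980800+0.975000))/(1+246/14533) = 2377/2500 ≈ 0.950800
step 4 [4y] swap r/1=327/12695: DF=(1 − 327/12695·(0.980800+0.975000+0.950800))/(1+327/12695) = 9019/10000 ≈ 0.901900
step 5 [5y] zero: DF = P = 87/100 ≈ 0.870000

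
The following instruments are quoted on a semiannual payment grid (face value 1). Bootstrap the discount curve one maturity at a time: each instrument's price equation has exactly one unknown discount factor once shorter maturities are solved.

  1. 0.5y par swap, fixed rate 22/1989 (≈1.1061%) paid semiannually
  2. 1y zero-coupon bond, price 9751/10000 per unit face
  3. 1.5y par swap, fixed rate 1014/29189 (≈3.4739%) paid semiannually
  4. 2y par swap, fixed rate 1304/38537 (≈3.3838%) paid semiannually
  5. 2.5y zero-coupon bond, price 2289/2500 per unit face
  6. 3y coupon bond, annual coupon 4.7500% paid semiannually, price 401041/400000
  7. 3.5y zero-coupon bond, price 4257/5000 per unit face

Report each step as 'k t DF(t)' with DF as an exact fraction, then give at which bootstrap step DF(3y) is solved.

1 1/2 1989/2000
2 1 9751/10000
3 3/2 9493/10000
4 2 2337/2500
5 5/2 2289/2500
6 3 8687/10000
7 7/2 4257/5000
DF(3y) is solved at step 6

step 1 [0.5y] swap r/2=11/1989: DF=(1 − 11/1989·(0))/(1+11/1989) = 1989/2000 ≈ 0.994500
step 2 [1y] zero: DF = P = 9751/10000 ≈ 0.975100
step 3 [1.5y] swap r/2=507/29189: DF=(1 − 507/29189·(0.994500+0.975100))/(1+507/29189) = 9493/10000 ≈ 0.949300
step 4 [2y] swap r/2=652/38537: DF=(1 − 652/38537·(0.994500+0.975100+0.949300))/(1+652/38537) = 2337/2500 ≈ 0.934800
step 5 [2.5y] zero: DF = P = 2289/2500 ≈ 0.915600
step 6 [3y] bond c/2=19/800: DF=(401041/400000 − 19/800·(0.994500+0.975100+0.949300+0.934800+0.915600))/(1+19/800) = 8687/10000 ≈ 0.868700
step 7 [3.5y] zero: DF = P = 4257/5000 ≈ 0.851400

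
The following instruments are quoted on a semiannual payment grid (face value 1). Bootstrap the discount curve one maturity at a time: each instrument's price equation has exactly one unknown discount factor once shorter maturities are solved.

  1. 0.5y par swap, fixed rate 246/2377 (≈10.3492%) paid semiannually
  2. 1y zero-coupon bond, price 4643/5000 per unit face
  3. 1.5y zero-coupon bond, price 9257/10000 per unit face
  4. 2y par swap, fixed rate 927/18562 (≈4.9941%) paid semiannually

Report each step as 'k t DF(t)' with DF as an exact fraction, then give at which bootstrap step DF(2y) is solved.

step 1 [0.5y] swap r/2=123/2377: DF=(1 − 123/2377·(0))/(1+123/2377) = 2377/2500 ≈ 0.950800
step 2 [1y] zero: DF = P = 4643/5000 ≈ 0.928600
step 3 [1.5y] zero: DF = P = 9257/10000 ≈ 0.925700
step 4 [2y] swap r/2=927/37124: DF=(1 − 927/37124·(0.950800+0.928600+0.925700))/(1+927/37124) = 9073/10000 ≈ 0.907300

1 1/2 2377/2500
2 1 4643/5000
3 3/2 9257/10000
4 2 9073/10000
DF(2y) is solved at step 4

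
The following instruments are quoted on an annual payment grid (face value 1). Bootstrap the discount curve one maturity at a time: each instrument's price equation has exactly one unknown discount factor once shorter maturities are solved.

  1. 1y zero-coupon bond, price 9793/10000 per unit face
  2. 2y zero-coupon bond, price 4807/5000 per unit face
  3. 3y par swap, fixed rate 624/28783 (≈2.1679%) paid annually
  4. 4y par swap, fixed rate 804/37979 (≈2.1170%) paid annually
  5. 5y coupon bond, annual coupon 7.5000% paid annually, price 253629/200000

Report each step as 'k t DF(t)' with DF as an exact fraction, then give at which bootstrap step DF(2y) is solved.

1 1 9793/10000
2 2 4807/5000
3 3 586/625
4 4 2299/2500
5 5 9147/10000
DF(2y) is solved at step 2

step 1 [1y] zero: DF = P = 9793/10000 ≈ 0.979300
step 2 [2y] zero: DF = P = 4807/5000 ≈ 0.961400
step 3 [3y] swap r/1=624/28783: DF=(1 − 624/28783·(0.979300+0.961400))/(1+624/28783) = 586/625 ≈ 0.937600
step 4 [4y] swap r/1=804/37979: DF=(1 − 804/37979·(0.979300+0.961400+0.937600))/(1+804/37979) = 2299/2500 ≈ 0.919600
step 5 [5y] bond c/1=3/40: DF=(253629/200000 − 3/40·(0.979300+0.961400+0.937600+0.919600))/(1+3/40) = 9147/10000 ≈ 0.914700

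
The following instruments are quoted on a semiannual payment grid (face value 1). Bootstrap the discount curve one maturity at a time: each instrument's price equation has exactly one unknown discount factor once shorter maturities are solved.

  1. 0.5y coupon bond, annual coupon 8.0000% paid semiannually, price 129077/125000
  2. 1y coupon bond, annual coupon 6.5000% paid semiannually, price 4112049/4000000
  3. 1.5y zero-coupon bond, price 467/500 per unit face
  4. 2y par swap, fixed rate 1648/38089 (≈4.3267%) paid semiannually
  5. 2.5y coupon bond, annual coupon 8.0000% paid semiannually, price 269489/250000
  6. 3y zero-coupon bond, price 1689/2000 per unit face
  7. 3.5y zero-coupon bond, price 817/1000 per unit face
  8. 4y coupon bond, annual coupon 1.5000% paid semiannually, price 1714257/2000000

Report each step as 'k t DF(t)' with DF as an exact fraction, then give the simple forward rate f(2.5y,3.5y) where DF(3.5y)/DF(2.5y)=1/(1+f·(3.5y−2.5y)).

1 1/2 9929/10000
2 1 2411/2500
3 3/2 467/500
4 2 1147/1250
5 5/2 89/100
6 3 1689/2000
7 7/2 817/1000
8 4 4017/5000
f(2.5y,3.5y) = ((89/100)/(817/1000) − 1)/(1) = 73/817 ≈ 8.9351%

step 1 [0.5y] bond c/2=1/25: DF=(129077/125000 − 1/25·(0))/(1+1/25) = 9929/10000 ≈ 0.992900
step 2 [1y] bond c/2=13/400: DF=(4112049/4000000 − 13/400·(0.992900))/(1+13/400) = 2411/2500 ≈ 0.964400
step 3 [1.5y] zero: DF = P = 467/500 ≈ 0.934000
step 4 [2y] swap r/2=824/38089: DF=(1 − 824/38089·(0.992900+0.964400+0.934000))/(1+824/38089) = 1147/1250 ≈ 0.917600
step 5 [2.5y] bond c/2=1/25: DF=(269489/250000 − 1/25·(0.992900+0.964400+0.934000+0.917600))/(1+1/25) = 89/100 ≈ 0.890000
step 6 [3y] zero: DF = P = 1689/2000 ≈ 0.844500
step 7 [3.5y] zero: DF = P = 817/1000 ≈ 0.817000
step 8 [4y] bond c/2=3/400: DF=(1714257/2000000 − 3/400·(0.992900+0.964400+0.934000+0.917600+0.890000+0.844500+0.817000))/(1+3/400) = 4017/5000 ≈ 0.803400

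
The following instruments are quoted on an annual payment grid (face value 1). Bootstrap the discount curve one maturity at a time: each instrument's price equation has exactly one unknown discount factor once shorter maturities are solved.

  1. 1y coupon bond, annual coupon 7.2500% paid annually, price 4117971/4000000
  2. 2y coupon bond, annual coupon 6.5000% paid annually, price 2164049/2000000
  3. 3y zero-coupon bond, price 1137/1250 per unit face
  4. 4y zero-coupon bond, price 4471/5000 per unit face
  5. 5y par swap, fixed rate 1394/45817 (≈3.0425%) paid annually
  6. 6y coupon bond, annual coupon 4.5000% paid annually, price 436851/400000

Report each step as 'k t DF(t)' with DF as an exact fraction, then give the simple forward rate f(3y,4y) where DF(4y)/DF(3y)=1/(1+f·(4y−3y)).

1 1 9599/10000
2 2 4787/5000
3 3 1137/1250
4 4 4471/5000
5 5 4303/5000
6 6 4239/5000
f(3y,4y) = ((1137/1250)/(4471/5000) − 1)/(1) = 77/4471 ≈ 1.7222%

step 1 [1y] bond c/1=29/400: DF=(4117971/4000000 − 29/400·(0))/(1+29/400) = 9599/10000 ≈ 0.959900
step 2 [2y] bond c/1=13/200: DF=(2164049/2000000 − 13/200·(0.959900))/(1+13/200) = 4787/5000 ≈ 0.957400
step 3 [3y] zero: DF = P = 1137/1250 ≈ 0.909600
step 4 [4y] zero: DF = P = 4471/5000 ≈ 0.894200
step 5 [5y] swap r/1=1394/45817: DF=(1 − 1394/45817·(0.959900+0.957400+0.909600+0.894200))/(1+1394/45817) = 4303/5000 ≈ 0.860600
step 6 [6y] bond c/1=9/200: DF=(436851/400000 − 9/200·(0.959900+0.957400+0.909600+0.894200+0.860600))/(1+9/200) = 4239/5000 ≈ 0.847800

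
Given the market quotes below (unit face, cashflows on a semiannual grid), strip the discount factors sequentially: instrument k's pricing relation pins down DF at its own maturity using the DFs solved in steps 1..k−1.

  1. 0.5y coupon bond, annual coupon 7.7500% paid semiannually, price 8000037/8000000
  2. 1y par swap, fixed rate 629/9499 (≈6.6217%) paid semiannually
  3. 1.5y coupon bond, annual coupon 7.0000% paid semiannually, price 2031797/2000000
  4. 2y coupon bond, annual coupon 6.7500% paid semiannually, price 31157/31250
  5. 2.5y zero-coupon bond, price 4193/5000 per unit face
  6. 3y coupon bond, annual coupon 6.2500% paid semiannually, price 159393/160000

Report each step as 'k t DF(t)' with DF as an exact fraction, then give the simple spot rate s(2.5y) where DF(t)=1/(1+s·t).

1 1/2 9627/10000
2 1 9371/10000
3 3/2 9173/10000
4 2 349/400
5 5/2 4193/5000
6 3 518/625
s(2.5y) = (1/(4193/5000) − 1)/(5/2) = 1614/20965 ≈ 7.6985%

step 1 [0.5y] bond c/2=31/800: DF=(8000037/8000000 − 31/800·(0))/(1+31/800) = 9627/10000 ≈ 0.962700
step 2 [1y] swap r/2=629/18998: DF=(1 − 629/18998·(0.962700))/(1+629/18998) = 9371/10000 ≈ 0.937100
step 3 [1.5y] bond c/2=7/200: DF=(2031797/2000000 − 7/200·(0.962700+0.937100))/(1+7/200) = 9173/10000 ≈ 0.917300
step 4 [2y] bond c/2=27/800: DF=(31157/31250 − 27/800·(0.962700+0.937100+0.917300))/(1+27/800) = 349/400 ≈ 0.872500
step 5 [2.5y] zero: DF = P = 4193/5000 ≈ 0.838600
step 6 [3y] bond c/2=1/32: DF=(159393/160000 − 1/32·(0.962700+0.937100+0.917300+0.872500+0.838600))/(1+1/32) = 518/625 ≈ 0.828800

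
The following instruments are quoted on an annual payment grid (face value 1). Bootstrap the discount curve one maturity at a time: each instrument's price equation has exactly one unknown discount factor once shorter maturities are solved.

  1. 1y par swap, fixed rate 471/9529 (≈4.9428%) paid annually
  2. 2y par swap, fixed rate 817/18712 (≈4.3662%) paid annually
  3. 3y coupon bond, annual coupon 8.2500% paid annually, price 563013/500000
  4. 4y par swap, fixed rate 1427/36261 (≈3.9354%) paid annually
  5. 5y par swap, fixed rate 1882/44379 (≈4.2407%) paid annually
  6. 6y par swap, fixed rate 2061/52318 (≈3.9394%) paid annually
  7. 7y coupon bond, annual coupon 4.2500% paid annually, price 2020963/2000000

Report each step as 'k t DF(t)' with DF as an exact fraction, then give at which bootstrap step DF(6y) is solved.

step 1 [1y] swap r/1=471/9529: DF=(1 − 471/9529·(0))/(1+471/9529) = 9529/10000 ≈ 0.952900
step 2 [2y] swap r/1=817/18712: DF=(1 − 817/18712·(0.952900))/(1+817/18712) = 9183/10000 ≈ 0.918300
step 3 [3y] bond c/1=33/400: DF=(563013/500000 − 33/400·(0.952900+0.918300))/(1+33/400) = 561/625 ≈ 0.897600
step 4 [4y] swap r/1=1427/36261: DF=(1 − 1427/36261·(0.952900+0.918300+0.897600))/(1+1427/36261) = 8573/10000 ≈ 0.857300
step 5 [5y] swap r/1=1882/44379: DF=(1 − 1882/44379·(0.952900+0.918300+0.897600+0.857300))/(1+1882/44379) = 4059/5000 ≈ 0.811800
step 6 [6y] swap r/1=2061/52318: DF=(1 − 2061/52318·(0.952900+0.918300+0.897600+0.857300+0.811800))/(1+2061/52318) = 7939/10000 ≈ 0.793900
step 7 [7y] bond c/1=17/400: DF=(2020963/2000000 − 17/400·(0.952900+0.918300+0.897600+0.857300+0.811800+0.793900))/(1+17/400) = 189/250 ≈ 0.756000

1 1 9529/10000
2 2 9183/10000
3 3 561/625
4 4 8573/10000
5 5 4059/5000
6 6 7939/10000
7 7 189/250
DF(6y) is solved at step 6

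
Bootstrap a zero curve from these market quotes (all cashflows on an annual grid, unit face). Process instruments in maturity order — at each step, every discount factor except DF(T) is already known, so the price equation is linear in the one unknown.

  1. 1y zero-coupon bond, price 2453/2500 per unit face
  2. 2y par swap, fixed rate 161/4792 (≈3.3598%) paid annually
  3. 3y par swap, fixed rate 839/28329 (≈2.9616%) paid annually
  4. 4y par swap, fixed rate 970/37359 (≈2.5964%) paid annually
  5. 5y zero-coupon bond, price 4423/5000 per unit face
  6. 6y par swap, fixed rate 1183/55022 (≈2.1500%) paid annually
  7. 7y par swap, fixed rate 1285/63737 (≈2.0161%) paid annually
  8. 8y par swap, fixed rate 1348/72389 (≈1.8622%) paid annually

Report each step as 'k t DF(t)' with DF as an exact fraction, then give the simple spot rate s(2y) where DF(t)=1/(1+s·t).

1 1 2453/2500
2 2 2339/2500
3 3 9161/10000
4 4 903/1000
5 5 4423/5000
6 6 8817/10000
7 7 1743/2000
8 8 2163/2500
s(2y) = (1/(2339/2500) − 1)/(2) = 161/4678 ≈ 3.4416%

step 1 [1y] zero: DF = P = 2453/2500 ≈ 0.981200
step 2 [2y] swap r/1=161/4792: DF=(1 − 161/4792·(0.981200))/(1+161/4792) = 2339/2500 ≈ 0.935600
step 3 [3y] swap r/1=839/28329: DF=(1 − 839/28329·(0.981200+0.935600))/(1+839/28329) = 9161/10000 ≈ 0.916100
step 4 [4y] swap r/1=970/37359: DF=(1 − 970/37359·(0.981200+0.935600+0.916100))/(1+970/37359) = 903/1000 ≈ 0.903000
step 5 [5y] zero: DF = P = 4423/5000 ≈ 0.884600
step 6 [6y] swap r/1=1183/55022: DF=(1 − 1183/55022·(0.981200+0.935600+0.916100+0.903000+0.884600))/(1+1183/55022) = 8817/10000 ≈ 0.881700
step 7 [7y] swap r/1=1285/63737: DF=(1 − 1285/63737·(0.981200+0.935600+0.916100+0.903000+0.884600+0.881700))/(1+1285/63737) = 1743/2000 ≈ 0.871500
step 8 [8y] swap r/1=1348/72389: DF=(1 − 1348/72389·(0.981200+0.935600+0.916100+0.903000+0.884600+0.881700+0.871500))/(1+1348/72389) = 2163/2500 ≈ 0.865200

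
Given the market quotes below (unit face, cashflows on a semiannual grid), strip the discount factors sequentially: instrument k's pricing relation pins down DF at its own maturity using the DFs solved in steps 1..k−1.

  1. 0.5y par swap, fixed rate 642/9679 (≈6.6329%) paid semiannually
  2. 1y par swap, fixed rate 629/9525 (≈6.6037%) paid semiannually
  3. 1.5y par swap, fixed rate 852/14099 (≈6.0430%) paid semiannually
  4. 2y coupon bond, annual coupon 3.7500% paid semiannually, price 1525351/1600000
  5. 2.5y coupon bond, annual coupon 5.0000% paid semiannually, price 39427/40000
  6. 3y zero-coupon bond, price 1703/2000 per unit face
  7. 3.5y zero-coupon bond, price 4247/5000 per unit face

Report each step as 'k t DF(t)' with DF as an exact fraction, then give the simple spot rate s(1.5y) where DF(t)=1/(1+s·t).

step 1 [0.5y] swap r/2=321/9679: DF=(1 − 321/9679·(0))/(1+321/9679) = 9679/10000 ≈ 0.967900
step 2 [1y] swap r/2=629/19050: DF=(1 − 629/19050·(0.967900))/(1+629/19050) = 9371/10000 ≈ 0.937100
step 3 [1.5y] swap r/2=426/14099: DF=(1 − 426/14099·(0.967900+0.937100))/(1+426/14099) = 2287/2500 ≈ 0.914800
step 4 [2y] bond c/2=3/160: DF=(1525351/1600000 − 3/160·(0.967900+0.937100+0.914800))/(1+3/160) = 8839/10000 ≈ 0.883900
step 5 [2.5y] bond c/2=1/40: DF=(39427/40000 − 1/40·(0.967900+0.937100+0.914800+0.883900))/(1+1/40) = 8713/10000 ≈ 0.871300
step 6 [3y] zero: DF = P = 1703/2000 ≈ 0.851500
step 7 [3.5y] zero: DF = P = 4247/5000 ≈ 0.849400

1 1/2 9679/10000
2 1 9371/10000
3 3/2 2287/2500
4 2 8839/10000
5 5/2 8713/10000
6 3 1703/2000
7 7/2 4247/5000
s(1.5y) = (1/(2287/2500) − 1)/(3/2) = 142/2287 ≈ 6.2090%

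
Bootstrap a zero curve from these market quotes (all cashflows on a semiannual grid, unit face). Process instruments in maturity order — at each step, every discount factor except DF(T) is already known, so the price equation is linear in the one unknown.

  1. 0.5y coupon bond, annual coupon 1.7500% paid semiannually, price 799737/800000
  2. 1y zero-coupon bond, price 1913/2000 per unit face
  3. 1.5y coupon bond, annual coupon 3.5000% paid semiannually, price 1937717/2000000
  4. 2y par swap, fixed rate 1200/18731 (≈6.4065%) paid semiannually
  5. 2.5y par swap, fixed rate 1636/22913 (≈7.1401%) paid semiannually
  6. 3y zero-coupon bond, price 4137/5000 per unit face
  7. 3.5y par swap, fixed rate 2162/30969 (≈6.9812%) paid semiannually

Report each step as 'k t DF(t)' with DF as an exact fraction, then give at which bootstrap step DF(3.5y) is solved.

step 1 [0.5y] bond c/2=7/800: DF=(799737/800000 − 7/800·(0))/(1+7/800) = 991/1000 ≈ 0.991000
step 2 [1y] zero: DF = P = 1913/2000 ≈ 0.956500
step 3 [1.5y] bond c/2=7/400: DF=(1937717/2000000 − 7/400·(0.991000+0.956500))/(1+7/400) = 9187/10000 ≈ 0.918700
step 4 [2y] swap r/2=600/18731: DF=(1 − 600/18731·(0.991000+0.956500+0.918700))/(1+600/18731) = 22/25 ≈ 0.880000
step 5 [2.5y] swap r/2=818/22913: DF=(1 − 818/22913·(0.991000+0.956500+0.918700+0.880000))/(1+818/22913) = 2091/2500 ≈ 0.836400
step 6 [3y] zero: DF = P = 4137/5000 ≈ 0.827400
step 7 [3.5y] swap r/2=1081/30969: DF=(1 − 1081/30969·(0.991000+0.956500+0.918700+0.880000+0.836400+0.827400))/(1+1081/30969) = 3919/5000 ≈ 0.783800

1 1/2 991/1000
2 1 1913/2000
3 3/2 9187/10000
4 2 22/25
5 5/2 2091/2500
6 3 4137/5000
7 7/2 3919/5000
DF(3.5y) is solved at step 7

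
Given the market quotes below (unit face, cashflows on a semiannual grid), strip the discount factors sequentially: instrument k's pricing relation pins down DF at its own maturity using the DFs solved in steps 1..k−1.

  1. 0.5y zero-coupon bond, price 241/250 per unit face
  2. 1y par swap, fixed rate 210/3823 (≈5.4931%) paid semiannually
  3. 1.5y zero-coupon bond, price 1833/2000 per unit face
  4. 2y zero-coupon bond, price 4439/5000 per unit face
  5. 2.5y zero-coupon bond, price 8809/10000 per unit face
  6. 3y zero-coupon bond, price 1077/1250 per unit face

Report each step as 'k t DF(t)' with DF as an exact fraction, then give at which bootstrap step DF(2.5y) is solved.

1 1/2 241/250
2 1 379/400
3 3/2 1833/2000
4 2 4439/5000
5 5/2 8809/10000
6 3 1077/1250
DF(2.5y) is solved at step 5

step 1 [0.5y] zero: DF = P = 241/250 ≈ 0.964000
step 2 [1y] swap r/2=105/3823: DF=(1 − 105/3823·(0.964000))/(1+105/3823) = 379/400 ≈ 0.947500
step 3 [1.5y] zero: DF = P = 1833/2000 ≈ 0.916500
step 4 [2y] zero: DF = P = 4439/5000 ≈ 0.887800
step 5 [2.5y] zero: DF = P = 8809/10000 ≈ 0.880900
step 6 [3y] zero: DF = P = 1077/1250 ≈ 0.861600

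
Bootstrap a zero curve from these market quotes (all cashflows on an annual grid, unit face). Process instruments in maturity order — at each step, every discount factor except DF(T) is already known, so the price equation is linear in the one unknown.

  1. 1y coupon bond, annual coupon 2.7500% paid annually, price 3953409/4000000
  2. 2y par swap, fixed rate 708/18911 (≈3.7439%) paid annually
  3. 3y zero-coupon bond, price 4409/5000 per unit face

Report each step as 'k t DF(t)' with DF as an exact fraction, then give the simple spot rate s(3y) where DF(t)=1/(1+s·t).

step 1 [1y] bond c/1=11/400: DF=(3953409/4000000 − 11/400·(0))/(1+11/400) = 9619/10000 ≈ 0.961900
step 2 [2y] swap r/1=708/18911: DF=(1 − 708/18911·(0.961900))/(1+708/18911) = 2323/2500 ≈ 0.929200
step 3 [3y] zero: DF = P = 4409/5000 ≈ 0.881800

1 1 9619/10000
2 2 2323/2500
3 3 4409/5000
s(3y) = (1/(4409/5000) − 1)/(3) = 197/4409 ≈ 4.4681%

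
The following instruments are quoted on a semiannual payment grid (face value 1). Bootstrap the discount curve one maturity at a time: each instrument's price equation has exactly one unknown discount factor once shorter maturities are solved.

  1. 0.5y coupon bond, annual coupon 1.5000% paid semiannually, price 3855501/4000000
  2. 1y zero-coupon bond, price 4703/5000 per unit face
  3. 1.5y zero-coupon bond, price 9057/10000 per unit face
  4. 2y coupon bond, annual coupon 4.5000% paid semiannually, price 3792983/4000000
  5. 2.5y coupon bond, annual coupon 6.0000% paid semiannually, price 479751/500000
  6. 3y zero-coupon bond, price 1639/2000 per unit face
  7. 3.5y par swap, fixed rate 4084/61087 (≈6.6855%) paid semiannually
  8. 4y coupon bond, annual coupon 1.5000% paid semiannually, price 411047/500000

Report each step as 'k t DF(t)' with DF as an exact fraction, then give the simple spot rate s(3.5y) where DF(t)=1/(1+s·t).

step 1 [0.5y] bond c/2=3/400: DF=(3855501/4000000 − 3/400·(0))/(1+3/400) = 9567/10000 ≈ 0.956700
step 2 [1y] zero: DF = P = 4703/5000 ≈ 0.940600
step 3 [1.5y] zero: DF = P = 9057/10000 ≈ 0.905700
step 4 [2y] bond c/2=9/400: DF=(3792983/4000000 − 9/400·(0.956700+0.940600+0.905700))/(1+9/400) = 8657/10000 ≈ 0.865700
step 5 [2.5y] bond c/2=3/100: DF=(479751/500000 − 3/100·(0.956700+0.940600+0.905700+0.865700))/(1+3/100) = 8247/10000 ≈ 0.824700
step 6 [3y] zero: DF = P = 1639/2000 ≈ 0.819500
step 7 [3.5y] swap r/2=2042/61087: DF=(1 − 2042/61087·(0.956700+0.940600+0.905700+0.865700+0.824700+0.819500))/(1+2042/61087) = 3979/5000 ≈ 0.795800
step 8 [4y] bond c/2=3/400: DF=(411047/500000 − 3/400·(0.956700+0.940600+0.905700+0.865700+0.824700+0.819500+0.795800))/(1+3/400) = 1541/2000 ≈ 0.770500

1 1/2 9567/10000
2 1 4703/5000
3 3/2 9057/10000
4 2 8657/10000
5 5/2 8247/10000
6 3 1639/2000
7 7/2 3979/5000
8 4 1541/2000
s(3.5y) = (1/(3979/5000) − 1)/(7/2) = 2042/27853 ≈ 7.3313%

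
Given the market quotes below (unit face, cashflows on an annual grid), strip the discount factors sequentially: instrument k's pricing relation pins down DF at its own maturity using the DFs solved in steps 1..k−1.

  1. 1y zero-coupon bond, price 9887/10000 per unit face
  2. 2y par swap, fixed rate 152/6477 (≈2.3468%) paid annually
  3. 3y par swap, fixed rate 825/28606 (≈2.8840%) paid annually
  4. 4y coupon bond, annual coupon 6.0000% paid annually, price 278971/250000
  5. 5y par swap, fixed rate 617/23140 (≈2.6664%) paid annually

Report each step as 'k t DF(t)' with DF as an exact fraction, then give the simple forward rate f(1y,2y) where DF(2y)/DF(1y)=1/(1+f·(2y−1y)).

step 1 [1y] zero: DF = P = 9887/10000 ≈ 0.988700
step 2 [2y] swap r/1=152/6477: DF=(1 − 152/6477·(0.988700))/(1+152/6477) = 1193/1250 ≈ 0.954400
step 3 [3y] swap r/1=825/28606: DF=(1 − 825/28606·(0.988700+0.954400))/(1+825/28606) = 367/400 ≈ 0.917500
step 4 [4y] bond c/1=3/50: DF=(278971/250000 − 3/50·(0.988700+0.954400+0.917500))/(1+3/50) = 2227/2500 ≈ 0.890800
step 5 [5y] swap r/1=617/23140: DF=(1 − 617/23140·(0.988700+0.954400+0.917500+0.890800))/(1+617/23140) = 4383/5000 ≈ 0.876600

1 1 9887/10000
2 2 1193/1250
3 3 367/400
4 4 2227/2500
5 5 4383/5000
f(1y,2y) = ((9887/10000)/(1193/1250) − 1)/(1) = 343/9544 ≈ 3.5939%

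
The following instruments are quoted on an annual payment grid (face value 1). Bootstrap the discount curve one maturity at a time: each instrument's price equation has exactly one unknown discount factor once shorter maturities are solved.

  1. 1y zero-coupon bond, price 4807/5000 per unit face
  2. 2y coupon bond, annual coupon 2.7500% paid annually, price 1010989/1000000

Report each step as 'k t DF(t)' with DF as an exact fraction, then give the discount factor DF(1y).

step 1 [1y] zero: DF = P = 4807/5000 ≈ 0.961400
step 2 [2y] bond c/1=11/400: DF=(1010989/1000000 − 11/400·(0.961400))/(1+11/400) = 4791/5000 ≈ 0.958200

1 1 4807/5000
2 2 4791/5000
DF(1y) = 4807/5000 ≈ 0.961400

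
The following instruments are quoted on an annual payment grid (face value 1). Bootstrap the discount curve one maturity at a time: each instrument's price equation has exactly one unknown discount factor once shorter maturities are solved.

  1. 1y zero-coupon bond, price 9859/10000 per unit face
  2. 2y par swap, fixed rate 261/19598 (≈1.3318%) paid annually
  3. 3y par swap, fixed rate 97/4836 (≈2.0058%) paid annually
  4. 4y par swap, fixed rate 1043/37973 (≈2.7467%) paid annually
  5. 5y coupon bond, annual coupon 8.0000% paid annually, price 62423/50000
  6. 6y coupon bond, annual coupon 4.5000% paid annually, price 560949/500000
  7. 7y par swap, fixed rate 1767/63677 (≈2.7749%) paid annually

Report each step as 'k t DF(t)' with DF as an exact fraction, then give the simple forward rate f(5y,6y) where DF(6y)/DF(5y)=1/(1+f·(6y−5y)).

1 1 9859/10000
2 2 9739/10000
3 3 4709/5000
4 4 8957/10000
5 5 8747/10000
6 6 2181/2500
7 7 8233/10000
f(5y,6y) = ((8747/10000)/(2181/2500) − 1)/(1) = 23/8724 ≈ 0.2636%

step 1 [1y] zero: DF = P = 9859/10000 ≈ 0.985900
step 2 [2y] swap r/1=261/19598: DF=(1 − 261/19598·(0.985900))/(1+261/19598) = 9739/10000 ≈ 0.973900
step 3 [3y] swap r/1=97/4836: DF=(1 − 97/4836·(0.985900+0.973900))/(1+97/4836) = 4709/5000 ≈ 0.941800
step 4 [4y] swap r/1=1043/37973: DF=(1 − 1043/37973·(0.985900+0.973900+0.941800))/(1+1043/37973) = 8957/10000 ≈ 0.895700
step 5 [5y] bond c/1=2/25: DF=(62423/50000 − 2/25·(0.985900+0.973900+0.941800+0.895700))/(1+2/25) = 8747/10000 ≈ 0.874700
step 6 [6y] bond c/1=9/200: DF=(560949/500000 − 9/200·(0.985900+0.973900+0.941800+0.895700+0.874700))/(1+9/200) = 2181/2500 ≈ 0.872400
step 7 [7y] swap r/1=1767/63677: DF=(1 − 1767/63677·(0.985900+0.973900+0.941800+0.895700+0.874700+0.872400))/(1+1767/63677) = 8233/10000 ≈ 0.823300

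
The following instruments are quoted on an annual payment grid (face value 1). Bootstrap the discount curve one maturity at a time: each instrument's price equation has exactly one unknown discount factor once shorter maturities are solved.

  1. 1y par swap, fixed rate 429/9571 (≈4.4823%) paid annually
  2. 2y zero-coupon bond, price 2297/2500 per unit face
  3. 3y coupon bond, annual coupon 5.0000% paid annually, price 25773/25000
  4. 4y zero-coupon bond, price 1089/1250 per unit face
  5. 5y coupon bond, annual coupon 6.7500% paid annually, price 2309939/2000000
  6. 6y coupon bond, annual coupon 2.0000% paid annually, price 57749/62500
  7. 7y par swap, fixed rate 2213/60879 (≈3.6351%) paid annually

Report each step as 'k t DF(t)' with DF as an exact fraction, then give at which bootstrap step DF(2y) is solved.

1 1 9571/10000
2 2 2297/2500
3 3 357/400
4 4 1089/1250
5 5 4259/5000
6 6 4089/5000
7 7 7787/10000
DF(2y) is solved at step 2

step 1 [1y] swap r/1=429/9571: DF=(1 − 429/9571·(0))/(1+429/9571) = 9571/10000 ≈ 0.957100
step 2 [2y] zero: DF = P = 2297/2500 ≈ 0.918800
step 3 [3y] bond c/1=1/20: DF=(25773/25000 − 1/20·(0.957100+0.918800))/(1+1/20) = 357/400 ≈ 0.892500
step 4 [4y] zero: DF = P = 1089/1250 ≈ 0.871200
step 5 [5y] bond c/1=27/400: DF=(2309939/2000000 − 27/400·(0.957100+0.918800+0.892500+0.871200))/(1+27/400) = 4259/5000 ≈ 0.851800
step 6 [6y] bond c/1=1/50: DF=(57749/62500 − 1/50·(0.957100+0.918800+0.892500+0.871200+0.851800))/(1+1/50) = 4089/5000 ≈ 0.817800
step 7 [7y] swap r/1=2213/60879: DF=(1 − 2213/60879·(0.957100+0.918800+0.892500+0.871200+0.851800+0.817800))/(1+2213/60879) = 7787/10000 ≈ 0.778700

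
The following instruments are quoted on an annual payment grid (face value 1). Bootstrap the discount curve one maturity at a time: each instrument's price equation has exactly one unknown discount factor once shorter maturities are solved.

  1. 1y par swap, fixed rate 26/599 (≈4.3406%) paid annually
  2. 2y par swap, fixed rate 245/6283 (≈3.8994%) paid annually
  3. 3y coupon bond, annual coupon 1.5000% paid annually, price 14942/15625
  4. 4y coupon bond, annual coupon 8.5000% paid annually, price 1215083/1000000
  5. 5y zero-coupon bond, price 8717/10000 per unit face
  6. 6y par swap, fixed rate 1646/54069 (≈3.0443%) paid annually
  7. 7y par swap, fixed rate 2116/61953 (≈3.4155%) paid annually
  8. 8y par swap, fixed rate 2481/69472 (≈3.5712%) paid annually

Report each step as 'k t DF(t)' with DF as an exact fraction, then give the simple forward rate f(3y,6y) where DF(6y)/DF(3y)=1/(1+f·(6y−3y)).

1 1 599/625
2 2 1853/2000
3 3 9143/10000
4 4 4503/5000
5 5 8717/10000
6 6 4177/5000
7 7 1971/2500
8 8 7519/10000
f(3y,6y) = ((9143/10000)/(4177/5000) − 1)/(3) = 263/8354 ≈ 3.1482%

step 1 [1y] swap r/1=26/599: DF=(1 − 26/599·(0))/(1+26/599) = 599/625 ≈ 0.958400
step 2 [2y] swap r/1=245/6283: DF=(1 − 245/6283·(0.958400))/(1+245/6283) = 1853/2000 ≈ 0.926500
step 3 [3y] bond c/1=3/200: DF=(14942/15625 − 3/200·(0.958400+0.926500))/(1+3/200) = 9143/10000 ≈ 0.914300
step 4 [4y] bond c/1=17/200: DF=(1215083/1000000 − 17/200·(0.958400+0.926500+0.914300))/(1+17/200) = 4503/5000 ≈ 0.900600
step 5 [5y] zero: DF = P = 8717/10000 ≈ 0.871700
step 6 [6y] swap r/1=1646/54069: DF=(1 − 1646/54069·(0.958400+0.926500+0.914300+0.900600+0.871700))/(1+1646/54069) = 4177/5000 ≈ 0.835400
step 7 [7y] swap r/1=2116/61953: DF=(1 − 2116/61953·(0.958400+0.926500+0.914300+0.900600+0.871700+0.835400))/(1+2116/61953) = 1971/2500 ≈ 0.788400
step 8 [8y] swap r/1=2481/69472: DF=(1 − 2481/69472·(0.958400+0.926500+0.914300+0.900600+0.871700+0.835400+0.788400))/(1+2481/69472) = 7519/10000 ≈ 0.751900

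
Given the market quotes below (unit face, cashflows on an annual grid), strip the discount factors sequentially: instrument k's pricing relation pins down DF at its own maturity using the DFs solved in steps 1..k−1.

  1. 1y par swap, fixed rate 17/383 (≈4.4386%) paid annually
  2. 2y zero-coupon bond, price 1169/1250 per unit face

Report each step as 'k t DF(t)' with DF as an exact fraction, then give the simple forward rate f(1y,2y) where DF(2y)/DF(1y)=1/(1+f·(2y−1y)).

1 1 383/400
2 2 1169/1250
f(1y,2y) = ((383/400)/(1169/1250) − 1)/(1) = 223/9352 ≈ 2.3845%

step 1 [1y] swap r/1=17/383: DF=(1 − 17/383·(0))/(1+17/383) = 383/400 ≈ 0.957500
step 2 [2y] zero: DF = P = 1169/1250 ≈ 0.935200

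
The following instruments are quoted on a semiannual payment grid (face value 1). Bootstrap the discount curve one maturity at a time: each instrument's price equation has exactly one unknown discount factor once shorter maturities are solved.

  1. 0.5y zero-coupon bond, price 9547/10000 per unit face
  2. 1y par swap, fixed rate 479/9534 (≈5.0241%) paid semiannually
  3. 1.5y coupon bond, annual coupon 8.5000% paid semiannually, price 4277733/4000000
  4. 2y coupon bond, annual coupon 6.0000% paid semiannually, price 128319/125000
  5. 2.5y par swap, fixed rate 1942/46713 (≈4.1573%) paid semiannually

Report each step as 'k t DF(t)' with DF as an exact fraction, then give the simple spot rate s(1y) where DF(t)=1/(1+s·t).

1 1/2 9547/10000
2 1 9521/10000
3 3/2 9481/10000
4 2 1827/2000
5 5/2 9029/10000
s(1y) = (1/(9521/10000) − 1)/(1) = 479/9521 ≈ 5.0310%

step 1 [0.5y] zero: DF = P = 9547/10000 ≈ 0.954700
step 2 [1y] swap r/2=479/19068: DF=(1 − 479/19068·(0.954700))/(1+479/19068) = 9521/10000 ≈ 0.952100
step 3 [1.5y] bond c/2=17/400: DF=(4277733/4000000 − 17/400·(0.954700+0.952100))/(1+17/400) = 9481/10000 ≈ 0.948100
step 4 [2y] bond c/2=3/100: DF=(128319/125000 − 3/100·(0.954700+0.952100+0.948100))/(1+3/100) = 1827/2000 ≈ 0.913500
step 5 [2.5y] swap r/2=971/46713: DF=(1 − 971/46713·(0.954700+0.952100+0.948100+0.913500))/(1+971/46713) = 9029/10000 ≈ 0.902900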